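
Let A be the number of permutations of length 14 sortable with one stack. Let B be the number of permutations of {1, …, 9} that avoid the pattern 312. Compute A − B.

Stack-sortable permutations are exactly the 231-avoiding ones, counted by C_n; here n = 14. So A = C_14 = 2674440.
Permutations of [n] avoiding any single length-3 pattern are counted by C_n; here n = 9. So B = C_9 = 4862.
A − B = 2674440 − 4862 = 2669578.

2669578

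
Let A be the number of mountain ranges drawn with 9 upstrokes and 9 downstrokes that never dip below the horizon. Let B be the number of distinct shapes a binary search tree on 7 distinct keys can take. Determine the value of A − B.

Paths of 9 up- and 9 down-steps that never dip below the axis are Dyck paths; their count is C_9. So A = C_9 = 4862.
Binary trees (left/right distinguished) on n nodes are counted by C_n; here n = 7. So B = C_7 = 429.
A − B = 4862 − 429 = 4433.

4433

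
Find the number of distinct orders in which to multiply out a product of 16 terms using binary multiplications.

Parenthesizations of m factors correspond to full binary trees with m leaves, counted by C_{m−1}; m = 16 gives C_15.
C_15 = C(30,15)/16 = 155117520/16 = 9694845.

9694845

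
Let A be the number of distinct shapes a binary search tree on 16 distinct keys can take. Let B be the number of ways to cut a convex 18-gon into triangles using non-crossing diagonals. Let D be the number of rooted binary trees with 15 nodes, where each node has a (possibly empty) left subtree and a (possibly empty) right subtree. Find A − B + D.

There are C_n binary search tree shapes on n keys; with n = 16 that is C_16. So A = C_16 = 35357670.
The number of triangulations of an 18-gon is the Catalan number C_16 (index = sides − 2). So B = C_16 = 35357670.
Binary trees (left/right distinguished) on n nodes are counted by C_n; here n = 15. So D = C_15 = 9694845.
A − B + D = 35357670 − 35357670 + 9694845 = 9694845.

9694845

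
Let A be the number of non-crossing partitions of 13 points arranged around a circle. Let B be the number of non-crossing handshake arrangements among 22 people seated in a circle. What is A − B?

The non-crossing partitions of [13] form a lattice of size C_13. So A = C_13 = 742900.
With 22 = 2·11 people, non-crossing handshake pairings are non-crossing perfect matchings on a circle, counted by C_11. So B = C_11 = 58786.
A − B = 742900 − 58786 = 684114.

684114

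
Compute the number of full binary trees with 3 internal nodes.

5

The number of full binary trees on 3 internal nodes is the Catalan number C_3.
C_3 = C(6,3)/4 = 20/4 = 5.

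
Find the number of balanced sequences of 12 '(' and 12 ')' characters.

Balanced strings of n pairs of brackets are counted by C_n; here n = 12.
C_12 = C_11 · 2(2·11+1)/(11+2) = 58786 · 46/13 = 208012.

208012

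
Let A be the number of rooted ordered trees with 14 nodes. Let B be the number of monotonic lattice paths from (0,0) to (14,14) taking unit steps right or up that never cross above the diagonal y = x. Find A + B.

3417340

Rooted ordered (plane) trees on m nodes have m−1 edges and are counted by C_{m−1}; m = 14 gives C_13. So A = C_13 = 742900.
Sub-diagonal monotone paths from (0,0) to (14,14) biject with Dyck paths of semilength 14, giving C_14. So B = C_14 = 2674440.
A + B = 742900 + 2674440 = 3417340.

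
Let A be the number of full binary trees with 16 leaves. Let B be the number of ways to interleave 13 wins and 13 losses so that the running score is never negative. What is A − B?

8951945

Full binary trees with 16 leaves have 16−1 = 15 internal nodes, so there are C_15 of them. So A = C_15 = 9694845.
Reading a vote for the leader as '(' and for the other as ')' turns such a sequence into a balanced string of 13 pairs, so the count is C_13. So B = C_13 = 742900.
A − B = 9694845 − 742900 = 8951945.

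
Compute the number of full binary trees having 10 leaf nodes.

Full binary trees with 10 leaves have 10−1 = 9 internal nodes, so there are C_9 of them.
C_9 = C_8 · 2(2·8+1)/(8+2) = 1430 · 34/10 = 4862.

4862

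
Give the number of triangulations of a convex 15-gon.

742900

A convex 15-gon is triangulated into 13 triangles, and the number of such triangulations is the Catalan number C_{15−2} = C_13.
C_13 = C(26,13)/14 = 10400600/14 = 742900.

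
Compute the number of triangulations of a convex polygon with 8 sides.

The number of triangulations of an 8-gon is the Catalan number C_6 (index = sides − 2).
C_6 = C(12,6)/7 = 924/7 = 132.

132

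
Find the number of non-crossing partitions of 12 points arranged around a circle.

208012

Non-crossing partitions of an n-element set are counted by C_n; here n = 12.
C_12 = C(24,12)/13 = 2704156/13 = 208012.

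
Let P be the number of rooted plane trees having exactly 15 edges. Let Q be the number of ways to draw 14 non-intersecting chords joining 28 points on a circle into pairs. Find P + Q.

12369285

A rooted plane tree with 15 edges has 16 nodes, and the count is C_15. So P = C_15 = 9694845.
Pairing 28 circle points by 14 non-crossing chords gives C_14 matchings. So Q = C_14 = 2674440.
P + Q = 9694845 + 2674440 = 12369285.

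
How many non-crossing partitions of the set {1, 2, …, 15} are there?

Non-crossing partitions of an n-element set are counted by C_n; here n = 15.
C_15 = C(30,15)/16 = 155117520/16 = 9694845.

9694845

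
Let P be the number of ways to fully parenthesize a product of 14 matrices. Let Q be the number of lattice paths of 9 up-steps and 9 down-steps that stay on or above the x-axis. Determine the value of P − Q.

Bracketing 14 factors into binary products is counted by C_{14−1} = C_13. So P = C_13 = 742900.
Paths of 9 up- and 9 down-steps that never dip below the axis are Dyck paths; their count is C_9. So Q = C_9 = 4862.
P − Q = 742900 − 4862 = 738038.

738038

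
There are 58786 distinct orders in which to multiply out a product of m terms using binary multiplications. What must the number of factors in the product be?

Parenthesizations of m factors are counted by C_{m−1}; 58786 = C_11.
So the index is 11, and the number of factors is 11 + 1 = 12.

12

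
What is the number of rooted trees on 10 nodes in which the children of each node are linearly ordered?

4862

A rooted plane tree on 10 nodes has 9 edges, and such trees are counted by C_9.
C_9 = 4862.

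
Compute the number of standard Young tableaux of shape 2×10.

16796

By the hook-length formula (or a Dyck-path bijection), SYT of shape 2×10 number C_10.
C_10 = C(20,10)/11 = 184756/11 = 16796.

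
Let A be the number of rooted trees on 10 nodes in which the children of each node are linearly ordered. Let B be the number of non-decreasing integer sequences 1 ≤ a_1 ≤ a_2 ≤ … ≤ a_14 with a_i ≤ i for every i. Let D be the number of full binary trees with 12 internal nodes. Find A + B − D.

2471290

Rooted ordered (plane) trees on m nodes have m−1 edges and are counted by C_{m−1}; m = 10 gives C_9. So A = C_9 = 4862.
Such sub-staircase sequences of length n are counted by C_n; here n = 14. So B = C_14 = 2674440.
The number of full binary trees on 12 internal nodes is the Catalan number C_12. So D = C_12 = 208012.
A + B − D = 4862 + 2674440 − 208012 = 2471290.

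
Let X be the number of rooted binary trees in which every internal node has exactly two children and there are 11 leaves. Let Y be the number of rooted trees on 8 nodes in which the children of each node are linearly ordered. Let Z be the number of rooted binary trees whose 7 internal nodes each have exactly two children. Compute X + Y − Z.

16796

A full binary tree with L leaves has L−1 internal nodes and is counted by C_{L−1}; L = 11 gives C_10. So X = C_10 = 16796.
A rooted plane tree on 8 nodes has 7 edges, and such trees are counted by C_7. So Y = C_7 = 429.
The number of full binary trees on 7 internal nodes is the Catalan number C_7. So Z = C_7 = 429.
X + Y − Z = 16796 + 429 − 429 = 16796.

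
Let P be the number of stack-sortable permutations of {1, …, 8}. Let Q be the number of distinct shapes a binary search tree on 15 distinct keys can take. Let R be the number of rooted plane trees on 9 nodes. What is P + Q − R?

9694845

By Knuth's characterisation, the stack-sortable permutations of length 8 are the 231-avoiders, numbering C_8. So P = C_8 = 1430.
Binary trees (left/right distinguished) on n nodes are counted by C_n; here n = 15. So Q = C_15 = 9694845.
Rooted ordered (plane) trees on m nodes have m−1 edges and are counted by C_{m−1}; m = 9 gives C_8. So R = C_8 = 1430.
P + Q − R = 1430 + 9694845 − 1430 = 9694845.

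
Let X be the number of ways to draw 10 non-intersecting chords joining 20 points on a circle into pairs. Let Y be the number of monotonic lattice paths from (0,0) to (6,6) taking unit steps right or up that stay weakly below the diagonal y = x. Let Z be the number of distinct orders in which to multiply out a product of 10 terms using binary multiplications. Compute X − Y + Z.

Non-crossing perfect matchings of 2n points on a circle are counted by C_n; with 20 points, n = 10. So X = C_10 = 16796.
Monotone paths in an n×n grid that stay weakly below the diagonal are counted by C_n; here n = 6. So Y = C_6 = 132.
Bracketing 10 factors into binary products is counted by C_{10−1} = C_9. So Z = C_9 = 4862.
X − Y + Z = 16796 − 132 + 4862 = 21526.

21526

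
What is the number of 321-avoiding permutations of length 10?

For any fixed pattern of length 3, the pattern-avoiding permutations of [10] number C_10.
C_10 = 16796.

16796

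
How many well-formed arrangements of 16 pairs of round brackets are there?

With 16 pairs the number of balanced bracket strings is the Catalan number C_16.
C_16 = C_15 · 2(2·15+1)/(15+2) = 9694845 · 62/17 = 35357670.

35357670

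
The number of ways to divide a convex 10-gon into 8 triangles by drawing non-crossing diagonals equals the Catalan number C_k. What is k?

The number of triangulations of a 10-gon is the Catalan number C_8 (index = sides − 2).

8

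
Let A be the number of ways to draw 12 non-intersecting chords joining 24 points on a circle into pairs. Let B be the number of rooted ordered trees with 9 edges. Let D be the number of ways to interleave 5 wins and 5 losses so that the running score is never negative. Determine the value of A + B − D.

Pairing 24 circle points by 12 non-crossing chords gives C_12 matchings. So A = C_12 = 208012.
Rooted ordered trees with n edges are counted by C_n; here n = 9. So B = C_9 = 4862.
Ballot sequences with n votes each where one side never trails are Dyck words, counted by C_n; here n = 5. So D = C_5 = 42.
A + B − D = 208012 + 4862 − 42 = 212832.

212832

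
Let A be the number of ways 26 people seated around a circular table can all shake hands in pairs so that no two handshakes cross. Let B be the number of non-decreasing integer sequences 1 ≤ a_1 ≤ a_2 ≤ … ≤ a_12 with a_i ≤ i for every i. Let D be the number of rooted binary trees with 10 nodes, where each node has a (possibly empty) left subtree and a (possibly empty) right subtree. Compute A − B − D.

518092

With 26 = 2·13 people, non-crossing handshake pairings are non-crossing perfect matchings on a circle, counted by C_13. So A = C_13 = 742900.
Such sub-staircase sequences of length n are counted by C_n; here n = 12. So B = C_12 = 208012.
Binary trees (left/right distinguished) on n nodes are counted by C_n; here n = 10. So D = C_10 = 16796.
A − B − D = 742900 − 208012 − 16796 = 518092.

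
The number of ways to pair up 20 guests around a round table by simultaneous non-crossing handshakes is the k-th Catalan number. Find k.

Non-crossing handshake pairings of 2n people are counted by C_n; 20 people gives n = 10.

10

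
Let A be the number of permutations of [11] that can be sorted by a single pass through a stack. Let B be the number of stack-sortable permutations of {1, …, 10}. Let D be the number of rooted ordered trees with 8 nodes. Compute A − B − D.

By Knuth's characterisation, the stack-sortable permutations of length 11 are the 231-avoiders, numbering C_11. So A = C_11 = 58786.
By Knuth's characterisation, the stack-sortable permutations of length 10 are the 231-avoiders, numbering C_10. So B = C_10 = 16796.
A rooted plane tree on 8 nodes has 7 edges, and such trees are counted by C_7. So D = C_7 = 429.
A − B − D = 58786 − 16796 − 429 = 41561.

41561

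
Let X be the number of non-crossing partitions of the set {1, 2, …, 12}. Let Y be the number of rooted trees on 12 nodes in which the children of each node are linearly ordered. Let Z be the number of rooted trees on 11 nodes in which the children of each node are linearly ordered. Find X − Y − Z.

Non-crossing partitions of an n-element set are counted by C_n; here n = 12. So X = C_12 = 208012.
A rooted plane tree on 12 nodes has 11 edges, and such trees are counted by C_11. So Y = C_11 = 58786.
Rooted ordered (plane) trees on m nodes have m−1 edges and are counted by C_{m−1}; m = 11 gives C_10. So Z = C_10 = 16796.
X − Y − Z = 208012 − 58786 − 16796 = 132430.

132430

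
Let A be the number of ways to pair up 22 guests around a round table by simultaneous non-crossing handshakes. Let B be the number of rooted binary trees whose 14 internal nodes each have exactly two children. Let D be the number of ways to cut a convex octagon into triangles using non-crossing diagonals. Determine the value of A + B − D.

2733094

With 22 = 2·11 people, non-crossing handshake pairings are non-crossing perfect matchings on a circle, counted by C_11. So A = C_11 = 58786.
Full binary trees with n internal nodes are counted by C_n; here n = 14. So B = C_14 = 2674440.
The number of triangulations of an 8-gon is the Catalan number C_6 (index = sides − 2). So D = C_6 = 132.
A + B − D = 58786 + 2674440 − 132 = 2733094.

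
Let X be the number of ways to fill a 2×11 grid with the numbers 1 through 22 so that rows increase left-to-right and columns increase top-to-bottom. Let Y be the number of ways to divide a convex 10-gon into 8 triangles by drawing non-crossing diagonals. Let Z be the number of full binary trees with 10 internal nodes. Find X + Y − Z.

Standard Young tableaux of shape 2×n are counted by C_n; here n = 11. So X = C_11 = 58786.
The number of triangulations of a 10-gon is the Catalan number C_8 (index = sides − 2). So Y = C_8 = 1430.
The number of full binary trees on 10 internal nodes is the Catalan number C_10. So Z = C_10 = 16796.
X + Y − Z = 58786 + 1430 − 16796 = 43420.

43420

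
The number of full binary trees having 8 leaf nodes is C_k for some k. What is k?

A full binary tree with L leaves has L−1 internal nodes and is counted by C_{L−1}; L = 8 gives C_7.

7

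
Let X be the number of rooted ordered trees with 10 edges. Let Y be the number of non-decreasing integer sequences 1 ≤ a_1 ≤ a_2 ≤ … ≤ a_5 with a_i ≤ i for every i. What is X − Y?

A rooted plane tree with 10 edges has 11 nodes, and the count is C_10. So X = C_10 = 16796.
Such sub-staircase sequences of length n are counted by C_n; here n = 5. So Y = C_5 = 42.
X − Y = 16796 − 42 = 16754.

16754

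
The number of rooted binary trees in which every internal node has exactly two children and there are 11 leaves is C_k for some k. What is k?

A full binary tree with L leaves has L−1 internal nodes and is counted by C_{L−1}; L = 11 gives C_10.

10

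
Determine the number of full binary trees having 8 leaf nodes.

429

Full binary trees with 8 leaves have 8−1 = 7 internal nodes, so there are C_7 of them.
C_7 = C(14,7)/8 = 3432/8 = 429.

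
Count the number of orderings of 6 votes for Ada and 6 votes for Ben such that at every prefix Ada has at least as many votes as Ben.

Ballot sequences with n votes each where one side never trails are Dyck words, counted by C_n; here n = 6.
C_6 = 132.

132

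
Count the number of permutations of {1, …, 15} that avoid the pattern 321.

Permutations of [n] avoiding any single length-3 pattern are counted by C_n; here n = 15.
C_15 = 9694845.

9694845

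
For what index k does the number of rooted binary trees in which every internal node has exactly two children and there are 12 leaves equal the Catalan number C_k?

11

A full binary tree with L leaves has L−1 internal nodes and is counted by C_{L−1}; L = 12 gives C_11.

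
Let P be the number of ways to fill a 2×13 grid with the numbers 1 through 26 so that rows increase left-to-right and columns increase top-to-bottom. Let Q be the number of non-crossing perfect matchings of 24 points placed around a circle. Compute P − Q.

By the hook-length formula (or a Dyck-path bijection), SYT of shape 2×13 number C_13. So P = C_13 = 742900.
Non-crossing perfect matchings of 2n points on a circle are counted by C_n; with 24 points, n = 12. So Q = C_12 = 208012.
P − Q = 742900 − 208012 = 534888.

534888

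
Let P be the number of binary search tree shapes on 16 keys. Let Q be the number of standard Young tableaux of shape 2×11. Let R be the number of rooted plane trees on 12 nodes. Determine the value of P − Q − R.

35240098

Rooted binary trees with 16 nodes (each child slot possibly empty) number C_16. So P = C_16 = 35357670.
Standard Young tableaux of shape 2×n are counted by C_n; here n = 11. So Q = C_11 = 58786.
Rooted ordered (plane) trees on m nodes have m−1 edges and are counted by C_{m−1}; m = 12 gives C_11. So R = C_11 = 58786.
P − Q − R = 35357670 − 58786 − 58786 = 35240098.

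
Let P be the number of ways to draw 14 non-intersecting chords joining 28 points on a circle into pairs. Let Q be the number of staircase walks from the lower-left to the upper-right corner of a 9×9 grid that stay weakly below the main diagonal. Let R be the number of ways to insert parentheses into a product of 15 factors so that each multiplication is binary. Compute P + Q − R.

Non-crossing perfect matchings of 2n points on a circle are counted by C_n; with 28 points, n = 14. So P = C_14 = 2674440.
Sub-diagonal monotone paths from (0,0) to (9,9) biject with Dyck paths of semilength 9, giving C_9. So Q = C_9 = 4862.
Ways to associate a product of 15 factors correspond to binary trees on 15 leaves, so the count is C_14. So R = C_14 = 2674440.
P + Q − R = 2674440 + 4862 − 2674440 = 4862.

4862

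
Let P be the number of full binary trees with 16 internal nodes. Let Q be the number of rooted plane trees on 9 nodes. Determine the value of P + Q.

Full binary trees with n internal nodes are counted by C_n; here n = 16. So P = C_16 = 35357670.
Rooted ordered (plane) trees on m nodes have m−1 edges and are counted by C_{m−1}; m = 9 gives C_8. So Q = C_8 = 1430.
P + Q = 35357670 + 1430 = 35359100.

35359100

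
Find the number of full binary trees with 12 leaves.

58786

Full binary trees with 12 leaves have 12−1 = 11 internal nodes, so there are C_11 of them.
C_11 = 58786.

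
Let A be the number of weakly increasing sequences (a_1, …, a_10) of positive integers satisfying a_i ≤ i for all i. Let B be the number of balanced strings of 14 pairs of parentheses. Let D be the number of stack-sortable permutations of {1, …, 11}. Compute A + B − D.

2632450

Weakly increasing sequences with a_i ≤ i biject with Dyck paths of semilength 10, so there are C_10. So A = C_10 = 16796.
A balanced arrangement of 14 bracket pairs is a Dyck word of semilength 14, so the count is C_14. So B = C_14 = 2674440.
Stack-sortable permutations are exactly the 231-avoiding ones, counted by C_n; here n = 11. So D = C_11 = 58786.
A + B − D = 16796 + 2674440 − 58786 = 2632450.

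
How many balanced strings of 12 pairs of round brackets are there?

208012

Balanced strings of n pairs of brackets are counted by C_n; here n = 12.
C_12 = C_11 · 2(2·11+1)/(11+2) = 58786 · 46/13 = 208012.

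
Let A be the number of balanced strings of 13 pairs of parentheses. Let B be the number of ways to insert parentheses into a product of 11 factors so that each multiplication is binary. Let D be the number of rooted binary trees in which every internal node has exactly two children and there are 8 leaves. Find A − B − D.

725675

A balanced arrangement of 13 bracket pairs is a Dyck word of semilength 13, so the count is C_13. So A = C_13 = 742900.
Parenthesizations of m factors correspond to full binary trees with m leaves, counted by C_{m−1}; m = 11 gives C_10. So B = C_10 = 16796.
A full binary tree with L leaves has L−1 internal nodes and is counted by C_{L−1}; L = 8 gives C_7. So D = C_7 = 429.
A − B − D = 742900 − 16796 − 429 = 725675.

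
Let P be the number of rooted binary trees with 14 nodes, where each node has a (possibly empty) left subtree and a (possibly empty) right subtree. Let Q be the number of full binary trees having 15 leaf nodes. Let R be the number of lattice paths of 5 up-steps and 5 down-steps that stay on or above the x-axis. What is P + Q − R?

There are C_n binary search tree shapes on n keys; with n = 14 that is C_14. So P = C_14 = 2674440.
A full binary tree with L leaves has L−1 internal nodes and is counted by C_{L−1}; L = 15 gives C_14. So Q = C_14 = 2674440.
A Dyck path with 5 up-steps and 5 down-steps has semilength 5, so there are C_5 of them. So R = C_5 = 42.
P + Q − R = 2674440 + 2674440 − 42 = 5348838.

5348838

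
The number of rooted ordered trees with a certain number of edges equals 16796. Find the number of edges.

10

Rooted ordered trees with n edges are counted by C_n, and C_10 = 16796.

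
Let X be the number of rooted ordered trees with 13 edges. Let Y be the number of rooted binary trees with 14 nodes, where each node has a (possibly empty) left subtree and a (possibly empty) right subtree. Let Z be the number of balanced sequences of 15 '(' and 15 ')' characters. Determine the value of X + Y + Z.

Rooted ordered trees with n edges are counted by C_n; here n = 13. So X = C_13 = 742900.
Binary trees (left/right distinguished) on n nodes are counted by C_n; here n = 14. So Y = C_14 = 2674440.
With 15 pairs the number of balanced bracket strings is the Catalan number C_15. So Z = C_15 = 9694845.
X + Y + Z = 742900 + 2674440 + 9694845 = 13112185.

13112185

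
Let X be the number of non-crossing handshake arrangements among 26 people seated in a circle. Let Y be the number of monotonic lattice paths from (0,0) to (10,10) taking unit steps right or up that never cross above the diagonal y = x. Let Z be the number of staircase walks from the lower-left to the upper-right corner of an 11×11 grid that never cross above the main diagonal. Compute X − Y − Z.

Non-crossing handshake pairings of 2n people are counted by C_n; 26 people gives n = 13. So X = C_13 = 742900.
Sub-diagonal monotone paths from (0,0) to (10,10) biject with Dyck paths of semilength 10, giving C_10. So Y = C_10 = 16796.
Monotone paths in an n×n grid that stay weakly below the diagonal are counted by C_n; here n = 11. So Z = C_11 = 58786.
X − Y − Z = 742900 − 16796 − 58786 = 667318.

667318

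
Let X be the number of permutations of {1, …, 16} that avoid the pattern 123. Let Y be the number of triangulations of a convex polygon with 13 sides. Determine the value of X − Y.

35298884

For any fixed pattern of length 3, the pattern-avoiding permutations of [16] number C_16. So X = C_16 = 35357670.
A convex 13-gon is triangulated into 11 triangles, and the number of such triangulations is the Catalan number C_{13−2} = C_11. So Y = C_11 = 58786.
X − Y = 35357670 − 58786 = 35298884.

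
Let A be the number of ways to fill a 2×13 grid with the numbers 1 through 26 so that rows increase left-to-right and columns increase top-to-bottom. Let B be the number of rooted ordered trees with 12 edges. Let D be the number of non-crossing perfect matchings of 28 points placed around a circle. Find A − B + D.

3209328

By the hook-length formula (or a Dyck-path bijection), SYT of shape 2×13 number C_13. So A = C_13 = 742900.
Rooted ordered trees with n edges are counted by C_n; here n = 12. So B = C_12 = 208012.
Pairing 28 circle points by 14 non-crossing chords gives C_14 matchings. So D = C_14 = 2674440.
A − B + D = 742900 − 208012 + 2674440 = 3209328.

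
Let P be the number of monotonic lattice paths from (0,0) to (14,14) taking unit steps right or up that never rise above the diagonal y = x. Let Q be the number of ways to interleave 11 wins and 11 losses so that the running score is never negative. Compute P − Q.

2615654

Sub-diagonal monotone paths from (0,0) to (14,14) biject with Dyck paths of semilength 14, giving C_14. So P = C_14 = 2674440.
Ballot sequences with n votes each where one side never trails are Dyck words, counted by C_n; here n = 11. So Q = C_11 = 58786.
P − Q = 2674440 − 58786 = 2615654.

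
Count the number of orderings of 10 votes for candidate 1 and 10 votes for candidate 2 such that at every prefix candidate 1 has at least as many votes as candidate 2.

16796

Ballot sequences with n votes each where one side never trails are Dyck words, counted by C_n; here n = 10.
C_10 = 16796.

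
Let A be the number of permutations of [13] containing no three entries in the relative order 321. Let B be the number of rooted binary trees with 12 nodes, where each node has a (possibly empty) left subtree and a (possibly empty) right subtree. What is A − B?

For any fixed pattern of length 3, the pattern-avoiding permutations of [13] number C_13. So A = C_13 = 742900.
Rooted binary trees with 12 nodes (each child slot possibly empty) number C_12. So B = C_12 = 208012.
A − B = 742900 − 208012 = 534888.

534888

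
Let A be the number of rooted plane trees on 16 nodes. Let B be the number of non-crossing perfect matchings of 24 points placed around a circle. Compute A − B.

Rooted ordered (plane) trees on m nodes have m−1 edges and are counted by C_{m−1}; m = 16 gives C_15. So A = C_15 = 9694845.
Pairing 24 circle points by 12 non-crossing chords gives C_12 matchings. So B = C_12 = 208012.
A − B = 9694845 − 208012 = 9486833.

9486833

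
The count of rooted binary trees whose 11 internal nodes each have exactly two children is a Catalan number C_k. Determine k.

11

The number of full binary trees on 11 internal nodes is the Catalan number C_11.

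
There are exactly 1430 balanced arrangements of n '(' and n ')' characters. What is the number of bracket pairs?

Balanced strings of n bracket-pairs are counted by C_n. The Catalan number equal to 1430 is C_8.

8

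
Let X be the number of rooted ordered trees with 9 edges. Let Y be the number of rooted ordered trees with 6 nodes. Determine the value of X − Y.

4820

A rooted plane tree with 9 edges has 10 nodes, and the count is C_9. So X = C_9 = 4862.
Rooted ordered (plane) trees on m nodes have m−1 edges and are counted by C_{m−1}; m = 6 gives C_5. So Y = C_5 = 42.
X − Y = 4862 − 42 = 4820.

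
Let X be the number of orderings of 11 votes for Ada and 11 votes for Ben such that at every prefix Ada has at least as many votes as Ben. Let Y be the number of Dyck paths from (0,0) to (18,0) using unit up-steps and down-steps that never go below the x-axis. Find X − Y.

53924

Ballot sequences with n votes each where one side never trails are Dyck words, counted by C_n; here n = 11. So X = C_11 = 58786.
Dyck paths of semilength n (length 2n) are counted by C_n; here n = 9. So Y = C_9 = 4862.
X − Y = 58786 − 4862 = 53924.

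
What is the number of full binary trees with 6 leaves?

A full binary tree with L leaves has L−1 internal nodes and is counted by C_{L−1}; L = 6 gives C_5.
C_5 = C(10,5)/6 = 252/6 = 42.

42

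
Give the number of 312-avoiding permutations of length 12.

Permutations of [n] avoiding any single length-3 pattern are counted by C_n; here n = 12.
C_12 = C(24,12)/13 = 2704156/13 = 208012.

208012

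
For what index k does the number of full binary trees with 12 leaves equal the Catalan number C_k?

11

A full binary tree with L leaves has L−1 internal nodes and is counted by C_{L−1}; L = 12 gives C_11.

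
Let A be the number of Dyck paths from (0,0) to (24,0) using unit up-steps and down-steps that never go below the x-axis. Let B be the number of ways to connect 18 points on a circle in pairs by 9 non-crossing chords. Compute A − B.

203150

Paths of 12 up- and 12 down-steps that never dip below the axis are Dyck paths; their count is C_12. So A = C_12 = 208012.
Non-crossing perfect matchings of 2n points on a circle are counted by C_n; with 18 points, n = 9. So B = C_9 = 4862.
A − B = 208012 − 4862 = 203150.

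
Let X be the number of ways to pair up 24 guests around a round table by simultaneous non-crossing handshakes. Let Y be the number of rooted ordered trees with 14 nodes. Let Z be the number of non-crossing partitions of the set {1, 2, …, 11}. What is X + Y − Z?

With 24 = 2·12 people, non-crossing handshake pairings are non-crossing perfect matchings on a circle, counted by C_12. So X = C_12 = 208012.
Rooted ordered (plane) trees on m nodes have m−1 edges and are counted by C_{m−1}; m = 14 gives C_13. So Y = C_13 = 742900.
Non-crossing partitions of an n-element set are counted by C_n; here n = 11. So Z = C_11 = 58786.
X + Y − Z = 208012 + 742900 − 58786 = 892126.

892126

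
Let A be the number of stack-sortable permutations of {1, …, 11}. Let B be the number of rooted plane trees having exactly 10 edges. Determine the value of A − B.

41990

By Knuth's characterisation, the stack-sortable permutations of length 11 are the 231-avoiders, numbering C_11. So A = C_11 = 58786.
A rooted plane tree with 10 edges has 11 nodes, and the count is C_10. So B = C_10 = 16796.
A − B = 58786 − 16796 = 41990.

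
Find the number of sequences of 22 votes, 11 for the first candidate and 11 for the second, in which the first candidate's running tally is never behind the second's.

58786

Reading a vote for the leader as '(' and for the other as ')' turns such a sequence into a balanced string of 11 pairs, so the count is C_11.
C_11 = 58786.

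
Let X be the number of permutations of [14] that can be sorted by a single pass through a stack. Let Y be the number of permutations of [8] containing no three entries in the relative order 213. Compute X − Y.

By Knuth's characterisation, the stack-sortable permutations of length 14 are the 231-avoiders, numbering C_14. So X = C_14 = 2674440.
For any fixed pattern of length 3, the pattern-avoiding permutations of [8] number C_8. So Y = C_8 = 1430.
X − Y = 2674440 − 1430 = 2673010.

2673010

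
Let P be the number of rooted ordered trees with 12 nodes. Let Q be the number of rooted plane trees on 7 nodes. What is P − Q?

58654

A rooted plane tree on 12 nodes has 11 edges, and such trees are counted by C_11. So P = C_11 = 58786.
Rooted ordered (plane) trees on m nodes have m−1 edges and are counted by C_{m−1}; m = 7 gives C_6. So Q = C_6 = 132.
P − Q = 58786 − 132 = 58654.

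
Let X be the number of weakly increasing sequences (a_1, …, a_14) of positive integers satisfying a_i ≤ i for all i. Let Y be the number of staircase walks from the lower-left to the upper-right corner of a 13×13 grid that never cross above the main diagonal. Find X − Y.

Such sub-staircase sequences of length n are counted by C_n; here n = 14. So X = C_14 = 2674440.
Sub-diagonal monotone paths from (0,0) to (13,13) biject with Dyck paths of semilength 13, giving C_13. So Y = C_13 = 742900.
X − Y = 2674440 − 742900 = 1931540.

1931540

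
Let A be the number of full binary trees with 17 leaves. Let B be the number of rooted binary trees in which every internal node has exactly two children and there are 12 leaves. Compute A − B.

Full binary trees with 17 leaves have 17−1 = 16 internal nodes, so there are C_16 of them. So A = C_16 = 35357670.
Full binary trees with 12 leaves have 12−1 = 11 internal nodes, so there are C_11 of them. So B = C_11 = 58786.
A − B = 35357670 − 58786 = 35298884.

35298884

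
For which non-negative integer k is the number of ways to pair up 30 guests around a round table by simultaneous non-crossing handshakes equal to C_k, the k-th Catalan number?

15

With 30 = 2·15 people, non-crossing handshake pairings are non-crossing perfect matchings on a circle, counted by C_15.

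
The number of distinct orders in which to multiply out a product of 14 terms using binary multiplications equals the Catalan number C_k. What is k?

Parenthesizations of m factors correspond to full binary trees with m leaves, counted by C_{m−1}; m = 14 gives C_13.

13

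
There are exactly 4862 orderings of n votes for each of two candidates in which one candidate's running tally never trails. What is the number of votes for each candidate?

Such ballot sequences with n votes each are counted by C_n. Since C_9 = 4862, the index is 9.

9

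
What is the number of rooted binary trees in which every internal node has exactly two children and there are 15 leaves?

2674440

A full binary tree with L leaves has L−1 internal nodes and is counted by C_{L−1}; L = 15 gives C_14.
C_14 = C_13 · 2(2·13+1)/(13+2) = 742900 · 54/15 = 2674440.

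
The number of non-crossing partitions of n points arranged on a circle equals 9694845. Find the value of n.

15

Non-crossing partitions of [n] are counted by C_n. Since C_15 = 9694845, the index is 15.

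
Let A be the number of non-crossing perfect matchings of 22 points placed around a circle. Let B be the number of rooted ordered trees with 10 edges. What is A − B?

41990

Pairing 22 circle points by 11 non-crossing chords gives C_11 matchings. So A = C_11 = 58786.
Rooted ordered trees with n edges are counted by C_n; here n = 10. So B = C_10 = 16796.
A − B = 58786 − 16796 = 41990.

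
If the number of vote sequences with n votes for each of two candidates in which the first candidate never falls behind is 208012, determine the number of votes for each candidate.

Such ballot sequences with n votes each are counted by C_n. Since C_12 = 208012, the index is 12.

12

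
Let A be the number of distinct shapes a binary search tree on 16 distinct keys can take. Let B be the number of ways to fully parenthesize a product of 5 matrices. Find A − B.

35357656

Binary trees (left/right distinguished) on n nodes are counted by C_n; here n = 16. So A = C_16 = 35357670.
Bracketing 5 factors into binary products is counted by C_{5−1} = C_4. So B = C_4 = 14.
A − B = 35357670 − 14 = 35357656.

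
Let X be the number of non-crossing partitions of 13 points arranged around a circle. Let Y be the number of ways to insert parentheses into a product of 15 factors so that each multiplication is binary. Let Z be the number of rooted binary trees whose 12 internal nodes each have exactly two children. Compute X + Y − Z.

The non-crossing partitions of [13] form a lattice of size C_13. So X = C_13 = 742900.
Parenthesizations of m factors correspond to full binary trees with m leaves, counted by C_{m−1}; m = 15 gives C_14. So Y = C_14 = 2674440.
Full binary trees with n internal nodes are counted by C_n; here n = 12. So Z = C_12 = 208012.
X + Y − Z = 742900 + 2674440 − 208012 = 3209328.

3209328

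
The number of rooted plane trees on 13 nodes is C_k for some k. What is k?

Rooted ordered (plane) trees on m nodes have m−1 edges and are counted by C_{m−1}; m = 13 gives C_12.

12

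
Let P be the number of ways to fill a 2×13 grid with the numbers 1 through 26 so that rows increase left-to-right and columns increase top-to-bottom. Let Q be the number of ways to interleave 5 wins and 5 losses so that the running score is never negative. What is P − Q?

742858

By the hook-length formula (or a Dyck-path bijection), SYT of shape 2×13 number C_13. So P = C_13 = 742900.
Ballot sequences with n votes each where one side never trails are Dyck words, counted by C_n; here n = 5. So Q = C_5 = 42.
P − Q = 742900 − 42 = 742858.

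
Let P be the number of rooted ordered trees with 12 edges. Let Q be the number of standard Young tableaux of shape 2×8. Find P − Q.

206582

Rooted ordered trees with n edges are counted by C_n; here n = 12. So P = C_12 = 208012.
Standard Young tableaux of shape 2×n are counted by C_n; here n = 8. So Q = C_8 = 1430.
P − Q = 208012 − 1430 = 206582.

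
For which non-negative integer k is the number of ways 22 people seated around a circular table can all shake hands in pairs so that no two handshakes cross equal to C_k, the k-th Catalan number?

With 22 = 2·11 people, non-crossing handshake pairings are non-crossing perfect matchings on a circle, counted by C_11.

11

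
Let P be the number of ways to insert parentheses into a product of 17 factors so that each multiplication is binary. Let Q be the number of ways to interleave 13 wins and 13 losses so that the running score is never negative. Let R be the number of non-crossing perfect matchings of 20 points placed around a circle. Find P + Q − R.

36083774

Bracketing 17 factors into binary products is counted by C_{17−1} = C_16. So P = C_16 = 35357670.
Ballot sequences with n votes each where one side never trails are Dyck words, counted by C_n; here n = 13. So Q = C_13 = 742900.
Pairing 20 circle points by 10 non-crossing chords gives C_10 matchings. So R = C_10 = 16796.
P + Q − R = 35357670 + 742900 − 16796 = 36083774.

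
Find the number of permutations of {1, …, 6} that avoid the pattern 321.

For any fixed pattern of length 3, the pattern-avoiding permutations of [6] number C_6.
C_6 = 132.

132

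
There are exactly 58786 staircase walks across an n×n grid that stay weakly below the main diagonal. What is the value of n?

Such diagonal-avoiding paths in an n×n grid are counted by C_n. Since C_11 = 58786, the index is 11.

11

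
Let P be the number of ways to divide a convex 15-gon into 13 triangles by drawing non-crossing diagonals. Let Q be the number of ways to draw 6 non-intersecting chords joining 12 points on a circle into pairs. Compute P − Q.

The number of triangulations of a 15-gon is the Catalan number C_13 (index = sides − 2). So P = C_13 = 742900.
Pairing 12 circle points by 6 non-crossing chords gives C_6 matchings. So Q = C_6 = 132.
P − Q = 742900 − 132 = 742768.

742768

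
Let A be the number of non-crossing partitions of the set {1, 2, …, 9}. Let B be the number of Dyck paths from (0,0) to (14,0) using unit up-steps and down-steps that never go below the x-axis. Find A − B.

4433

The non-crossing partitions of [9] form a lattice of size C_9. So A = C_9 = 4862.
Dyck paths of semilength n (length 2n) are counted by C_n; here n = 7. So B = C_7 = 429.
A − B = 4862 − 429 = 4433.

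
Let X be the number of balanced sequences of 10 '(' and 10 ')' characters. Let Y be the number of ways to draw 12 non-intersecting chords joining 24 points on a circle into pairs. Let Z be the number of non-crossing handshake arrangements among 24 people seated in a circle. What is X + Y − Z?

16796

With 10 pairs the number of balanced bracket strings is the Catalan number C_10. So X = C_10 = 16796.
Pairing 24 circle points by 12 non-crossing chords gives C_12 matchings. So Y = C_12 = 208012.
Non-crossing handshake pairings of 2n people are counted by C_n; 24 people gives n = 12. So Z = C_12 = 208012.
X + Y − Z = 16796 + 208012 − 208012 = 16796.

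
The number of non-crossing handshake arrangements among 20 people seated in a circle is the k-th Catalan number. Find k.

10

With 20 = 2·10 people, non-crossing handshake pairings are non-crossing perfect matchings on a circle, counted by C_10.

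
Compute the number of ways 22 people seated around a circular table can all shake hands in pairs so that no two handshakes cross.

58786

Non-crossing handshake pairings of 2n people are counted by C_n; 22 people gives n = 11.
C_11 = 58786.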